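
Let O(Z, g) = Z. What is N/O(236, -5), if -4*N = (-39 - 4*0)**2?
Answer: -1521/944 ≈ -1.6112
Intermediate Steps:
N = -1521/4 (N = -(-39 - 4*0)**2/4 = -(-39 + 0)**2/4 = -1/4*(-39)**2 = -1/4*1521 = -1521/4 ≈ -380.25)
N/O(236, -5) = -1521/4/236 = -1521/4*1/236 = -1521/944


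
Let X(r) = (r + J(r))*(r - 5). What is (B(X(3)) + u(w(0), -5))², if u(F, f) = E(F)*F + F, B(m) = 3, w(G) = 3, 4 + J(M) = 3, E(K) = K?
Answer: 225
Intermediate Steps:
J(M) = -1 (J(M) = -4 + 3 = -1)
X(r) = (-1 + r)*(-5 + r) (X(r) = (r - 1)*(r - 5) = (-1 + r)*(-5 + r))
u(F, f) = F + F² (u(F, f) = F*F + F = F² + F = F + F²)
(B(X(3)) + u(w(0), -5))² = (3 + 3*(1 + 3))² = (3 + 3*4)² = (3 + 12)² = 15² = 225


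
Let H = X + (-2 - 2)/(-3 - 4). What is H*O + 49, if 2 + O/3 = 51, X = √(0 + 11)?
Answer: 133 + 147*√11 ≈ 620.54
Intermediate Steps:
X = √11 ≈ 3.3166
O = 147 (O = -6 + 3*51 = -6 + 153 = 147)
H = 4/7 + √11 (H = √11 + (-2 - 2)/(-3 - 4) = √11 - 4/(-7) = √11 - 4*(-⅐) = √11 + 4/7 = 4/7 + √11 ≈ 3.8881)
H*O + 49 = (4/7 + √11)*147 + 49 = (84 + 147*√11) + 49 = 133 + 147*√11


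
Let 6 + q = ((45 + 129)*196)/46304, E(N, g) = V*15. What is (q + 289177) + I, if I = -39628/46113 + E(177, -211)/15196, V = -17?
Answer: 73301983941164129/253490216289 ≈ 2.8917e+5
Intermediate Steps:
E(N, g) = -255 (E(N, g) = -17*15 = -255)
q = -30465/5788 (q = -6 + ((45 + 129)*196)/46304 = -6 + (174*196)*(1/46304) = -6 + 34104*(1/46304) = -6 + 4263/5788 = -30465/5788 ≈ -5.2635)
I = -613945903/700733148 (I = -39628/46113 - 255/15196 = -613945903/700733148 ≈ -0.87615)
(q + 289177) + I = (-30465/5788 + 289177) - 613945903/700733148 = 1673726011/5788 - 613945903/700733148 = 73301983941164129/253490216289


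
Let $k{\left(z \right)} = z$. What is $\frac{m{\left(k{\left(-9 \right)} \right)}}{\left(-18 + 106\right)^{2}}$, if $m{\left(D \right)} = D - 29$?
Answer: $- \frac{19}{3872} \approx -0.004907$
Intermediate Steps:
$m{\left(D \right)} = -29 + D$ ($m{\left(D \right)} = D - 29 = -29 + D$)
$\frac{m{\left(k{\left(-9 \right)} \right)}}{\left(-18 + 106\right)^{2}} = \frac{-29 - 9}{\left(-18 + 106\right)^{2}} = - \frac{38}{88^{2}} = - \frac{38}{7744} = \left(-38\right) \frac{1}{7744} = - \frac{19}{3872}$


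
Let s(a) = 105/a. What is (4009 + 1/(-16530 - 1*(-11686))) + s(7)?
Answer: 19492255/4844 ≈ 4024.0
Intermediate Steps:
(4009 + 1/(-16530 - 1*(-11686))) + s(7) = (4009 + 1/(-16530 - 1*(-11686))) + 105/7 = (4009 + 1/(-16530 + 11686)) + 105*(1/7) = (4009 + 1/(-4844)) + 15 = (4009 - 1/4844) + 15 = 19419595/4844 + 15 = 19492255/4844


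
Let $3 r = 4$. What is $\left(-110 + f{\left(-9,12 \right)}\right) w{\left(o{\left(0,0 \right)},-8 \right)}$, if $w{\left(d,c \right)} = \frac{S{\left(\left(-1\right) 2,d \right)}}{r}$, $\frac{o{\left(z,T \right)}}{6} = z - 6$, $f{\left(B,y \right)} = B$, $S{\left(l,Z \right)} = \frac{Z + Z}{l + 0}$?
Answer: $-3213$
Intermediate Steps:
$r = \frac{4}{3}$ ($r = \frac{1}{3} \cdot 4 = \frac{4}{3} \approx 1.3333$)
$S{\left(l,Z \right)} = \frac{2 Z}{l}$
$o{\left(z,T \right)} = -36 + 6 z$ ($o{\left(z,T \right)} = 6 \left(z - 6\right) = 6 \left(-6 + z\right) = -36 + 6 z$)
$w{\left(d,c \right)} = - \frac{3 d}{4}$ ($w{\left(d,c \right)} = \frac{2 d \frac{1}{\left(-1\right) 2}}{\frac{4}{3}} = \frac{2 d}{-2} \cdot \frac{3}{4} = 2 d \left(- \frac{1}{2}\right) \frac{3}{4} = - d \frac{3}{4} = - \frac{3 d}{4}$)
$\left(-110 + f{\left(-9,12 \right)}\right) w{\left(o{\left(0,0 \right)},-8 \right)} = \left(-110 - 9\right) \left(- \frac{3 \left(-36 + 6 \cdot 0\right)}{4}\right) = - 119 \left(- \frac{3 \left(-36 + 0\right)}{4}\right) = - 119 \left(\left(- \frac{3}{4}\right) \left(-36\right)\right) = \left(-119\right) 27 = -3213$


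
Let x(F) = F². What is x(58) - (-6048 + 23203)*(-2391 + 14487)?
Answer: -207503516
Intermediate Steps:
x(58) - (-6048 + 23203)*(-2391 + 14487) = 58² - (-6048 + 23203)*(-2391 + 14487) = 3364 - 17155*12096 = 3364 - 1*207506880 = 3364 - 207506880 = -207503516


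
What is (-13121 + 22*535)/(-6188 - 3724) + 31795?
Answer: 45021913/1416 ≈ 31795.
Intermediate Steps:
(-13121 + 22*535)/(-6188 - 3724) + 31795 = (-13121 + 11770)/(-9912) + 31795 = -1351*(-1/9912) + 31795 = 193/1416 + 31795 = 45021913/1416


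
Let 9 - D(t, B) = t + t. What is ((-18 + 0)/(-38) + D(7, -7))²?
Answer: 7396/361 ≈ 20.488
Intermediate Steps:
D(t, B) = 9 - 2*t (D(t, B) = 9 - (t + t) = 9 - 2*t)
((-18 + 0)/(-38) + D(7, -7))² = ((-18 + 0)/(-38) + (9 - 2*7))² = (-18*(-1/38) + (9 - 14))² = (9/19 - 5)² = (-86/19)² = 7396/361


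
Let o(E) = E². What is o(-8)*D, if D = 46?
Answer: 2944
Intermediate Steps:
o(-8)*D = (-8)²*46 = 64*46 = 2944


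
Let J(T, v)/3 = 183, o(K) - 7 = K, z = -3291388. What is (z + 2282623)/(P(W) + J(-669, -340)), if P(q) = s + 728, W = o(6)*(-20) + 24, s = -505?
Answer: -1008765/772 ≈ -1306.7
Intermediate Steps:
o(K) = 7 + K
J(T, v) = 549 (J(T, v) = 3*183 = 549)
W = -236 (W = (7 + 6)*(-20) + 24 = 13*(-20) + 24 = -260 + 24 = -236)
P(q) = 223 (P(q) = -505 + 728 = 223)
(z + 2282623)/(P(W) + J(-669, -340)) = (-3291388 + 2282623)/(223 + 549) = -1008765/772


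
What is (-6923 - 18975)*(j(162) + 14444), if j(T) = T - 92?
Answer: -375883572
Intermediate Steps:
j(T) = -92 + T
(-6923 - 18975)*(j(162) + 14444) = (-6923 - 18975)*((-92 + 162) + 14444) = -25898*(70 + 14444) = -25898*14514 = -375883572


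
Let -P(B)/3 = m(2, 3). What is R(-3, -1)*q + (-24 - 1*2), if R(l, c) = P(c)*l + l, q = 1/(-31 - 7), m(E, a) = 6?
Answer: -1039/38 ≈ -27.342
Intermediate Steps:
q = -1/38 (q = 1/(-38) = -1/38 ≈ -0.026316)
P(B) = -18 (P(B) = -3*6 = -18)
R(l, c) = -17*l (R(l, c) = -18*l + l = -17*l)
R(-3, -1)*q + (-24 - 1*2) = -17*(-3)*(-1/38) + (-24 - 1*2) = 51*(-1/38) + (-24 - 2) = -51/38 - 26 = -1039/38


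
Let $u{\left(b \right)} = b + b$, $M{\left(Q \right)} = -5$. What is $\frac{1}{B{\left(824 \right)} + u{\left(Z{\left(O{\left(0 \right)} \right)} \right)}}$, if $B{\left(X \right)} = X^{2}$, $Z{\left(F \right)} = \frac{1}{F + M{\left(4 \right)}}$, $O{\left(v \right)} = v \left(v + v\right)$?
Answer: $\frac{5}{3394878} \approx 1.4728 \cdot 10^{-6}$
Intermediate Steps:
$O{\left(v \right)} = 2 v^{2}$ ($O{\left(v \right)} = v 2 v = 2 v^{2}$)
$Z{\left(F \right)} = \frac{1}{-5 + F}$ ($Z{\left(F \right)} = \frac{1}{F - 5} = \frac{1}{-5 + F}$)
$u{\left(b \right)} = 2 b$
$\frac{1}{B{\left(824 \right)} + u{\left(Z{\left(O{\left(0 \right)} \right)} \right)}} = \frac{1}{824^{2} + \frac{2}{-5 + 2 \cdot 0^{2}}} = \frac{1}{678976 + \frac{2}{-5 + 2 \cdot 0}} = \frac{1}{678976 + \frac{2}{-5 + 0}} = \frac{1}{678976 + \frac{2}{-5}} = \frac{1}{678976 + 2 \left(- \frac{1}{5}\right)} = \frac{1}{678976 - \frac{2}{5}} = \frac{1}{\frac{3394878}{5}} = \frac{5}{3394878}$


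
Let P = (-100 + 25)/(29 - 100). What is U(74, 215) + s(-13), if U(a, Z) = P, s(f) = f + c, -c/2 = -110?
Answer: 14772/71 ≈ 208.06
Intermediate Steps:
c = 220 (c = -2*(-110) = 220)
s(f) = 220 + f (s(f) = f + 220 = 220 + f)
P = 75/71 (P = -75/(-71) = -75*(-1/71) = 75/71 ≈ 1.0563)
U(a, Z) = 75/71
U(74, 215) + s(-13) = 75/71 + (220 - 13) = 75/71 + 207 = 14772/71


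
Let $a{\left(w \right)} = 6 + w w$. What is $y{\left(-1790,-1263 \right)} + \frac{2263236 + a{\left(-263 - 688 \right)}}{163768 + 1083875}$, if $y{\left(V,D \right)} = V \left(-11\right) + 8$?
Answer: $\frac{8193079819}{415881} \approx 19701.0$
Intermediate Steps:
$a{\left(w \right)} = 6 + w^{2}$
$y{\left(V,D \right)} = 8 - 11 V$ ($y{\left(V,D \right)} = - 11 V + 8 = 8 - 11 V$)
$y{\left(-1790,-1263 \right)} + \frac{2263236 + a{\left(-263 - 688 \right)}}{163768 + 1083875} = \left(8 - -19690\right) + \frac{2263236 + \left(6 + \left(-263 - 688\right)^{2}\right)}{163768 + 1083875} = \left(8 + 19690\right) + \frac{2263236 + \left(6 + \left(-951\right)^{2}\right)}{1247643} = 19698 + \left(2263236 + \left(6 + 904401\right)\right) \frac{1}{1247643} = 19698 + \left(2263236 + 904407\right) \frac{1}{1247643} = 19698 + 3167643 \cdot \frac{1}{1247643} = 19698 + \frac{1055881}{415881} = \frac{8193079819}{415881}$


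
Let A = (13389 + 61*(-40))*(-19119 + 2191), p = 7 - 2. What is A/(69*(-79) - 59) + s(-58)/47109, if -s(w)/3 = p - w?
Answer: 1455233518643/43261765 ≈ 33638.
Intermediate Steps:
p = 5
A = -185344672 (A = (13389 - 2440)*(-16928) = 10949*(-16928) = -185344672)
s(w) = -15 + 3*w (s(w) = -3*(5 - w) = -15 + 3*w)
A/(69*(-79) - 59) + s(-58)/47109 = -185344672/(69*(-79) - 59) + (-15 + 3*(-58))/47109 = -185344672/(-5451 - 59) + (-15 - 174)*(1/47109) = -185344672/(-5510) - 189*1/47109 = -185344672*(-1/5510) - 63/15703 = 92672336/2755 - 63/15703 = 1455233518643/43261765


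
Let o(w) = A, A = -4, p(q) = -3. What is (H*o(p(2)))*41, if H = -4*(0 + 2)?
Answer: 1312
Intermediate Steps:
H = -8 (H = -4*2 = -8)
o(w) = -4
(H*o(p(2)))*41 = -8*(-4)*41 = 32*41 = 1312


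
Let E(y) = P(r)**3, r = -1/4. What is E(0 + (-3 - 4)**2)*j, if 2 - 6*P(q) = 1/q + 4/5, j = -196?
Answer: -430612/3375 ≈ -127.59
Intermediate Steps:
r = -1/4 (r = -1*1/4 = -1/4 ≈ -0.25000)
P(q) = 1/5 - 1/(6*q) (P(q) = 1/3 - (1/q + 4/5)/6 = 1/3 - (4/5 + 1/q)/6 = 1/3 + (-2/15 - 1/(6*q)) = 1/5 - 1/(6*q))
E(y) = 2197/3375 (E(y) = ((-5 + 6*(-1/4))/(30*(-1/4)))**3 = ((1/30)*(-4)*(-5 - 3/2))**3 = ((1/30)*(-4)*(-13/2))**3 = (13/15)**3 = 2197/3375)
E(0 + (-3 - 4)**2)*j = (2197/3375)*(-196) = -430612/3375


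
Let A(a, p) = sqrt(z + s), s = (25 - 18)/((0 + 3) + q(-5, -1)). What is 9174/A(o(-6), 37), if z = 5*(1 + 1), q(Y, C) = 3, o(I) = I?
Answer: 9174*sqrt(402)/67 ≈ 2745.3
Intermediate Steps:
z = 10 (z = 5*2 = 10)
s = 7/6 (s = (25 - 18)/((0 + 3) + 3) = 7/(3 + 3) = 7/6 ≈ 1.1667)
A(a, p) = sqrt(402)/6 (A(a, p) = sqrt(10 + 7/6) = sqrt(67/6) = sqrt(402)/6)
9174/A(o(-6), 37) = 9174/((sqrt(402)/6)) = 9174*(sqrt(402)/67) = 9174*sqrt(402)/67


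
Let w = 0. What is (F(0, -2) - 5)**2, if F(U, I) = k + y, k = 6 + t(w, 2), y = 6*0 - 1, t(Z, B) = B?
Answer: 4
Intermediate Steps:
y = -1 (y = 0 - 1 = -1)
k = 8 (k = 6 + 2 = 8)
F(U, I) = 7 (F(U, I) = 8 - 1 = 7)
(F(0, -2) - 5)**2 = (7 - 5)**2 = 2**2 = 4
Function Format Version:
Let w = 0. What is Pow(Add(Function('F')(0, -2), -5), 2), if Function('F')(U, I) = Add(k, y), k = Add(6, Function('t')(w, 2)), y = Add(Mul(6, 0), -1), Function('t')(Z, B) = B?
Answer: 4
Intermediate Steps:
y = -1 (y = Add(0, -1) = -1)
k = 8 (k = Add(6, 2) = 8)
Function('F')(U, I) = 7 (Function('F')(U, I) = Add(8, -1) = 7)
Pow(Add(Function('F')(0, -2), -5), 2) = Pow(Add(7, -5), 2) = Pow(2, 2) = 4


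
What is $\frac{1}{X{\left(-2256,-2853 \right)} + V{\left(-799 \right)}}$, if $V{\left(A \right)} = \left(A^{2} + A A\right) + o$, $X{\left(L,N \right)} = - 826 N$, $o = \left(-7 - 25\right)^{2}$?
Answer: $\frac{1}{3634404} \approx 2.7515 \cdot 10^{-7}$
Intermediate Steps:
$o = 1024$ ($o = \left(-32\right)^{2} = 1024$)
$V{\left(A \right)} = 1024 + 2 A^{2}$ ($V{\left(A \right)} = \left(A^{2} + A A\right) + 1024 = \left(A^{2} + A^{2}\right) + 1024 = 2 A^{2} + 1024 = 1024 + 2 A^{2}$)
$\frac{1}{X{\left(-2256,-2853 \right)} + V{\left(-799 \right)}} = \frac{1}{\left(-826\right) \left(-2853\right) + \left(1024 + 2 \left(-799\right)^{2}\right)} = \frac{1}{2356578 + \left(1024 + 2 \cdot 638401\right)} = \frac{1}{2356578 + \left(1024 + 1276802\right)} = \frac{1}{2356578 + 1277826} = \frac{1}{3634404}$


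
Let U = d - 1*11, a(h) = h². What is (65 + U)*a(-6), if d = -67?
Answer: -468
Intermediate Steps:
U = -78 (U = -67 - 1*11 = -67 - 11 = -78)
(65 + U)*a(-6) = (65 - 78)*(-6)² = -13*36 = -468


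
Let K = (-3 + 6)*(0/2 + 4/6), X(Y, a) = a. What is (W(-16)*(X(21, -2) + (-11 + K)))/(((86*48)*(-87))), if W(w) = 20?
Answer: 55/89784 ≈ 0.00061258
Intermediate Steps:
K = 2 (K = 3*(0*(½) + 4*(⅙)) = 3*(0 + ⅔) = 3*(⅔) = 2)
(W(-16)*(X(21, -2) + (-11 + K)))/(((86*48)*(-87))) = (20*(-2 + (-11 + 2)))/(((86*48)*(-87))) = (20*(-2 - 9))/((4128*(-87))) = (20*(-11))/(-359136) = -220*(-1/359136) = 55/89784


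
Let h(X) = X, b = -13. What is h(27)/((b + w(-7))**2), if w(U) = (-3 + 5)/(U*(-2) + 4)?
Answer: 2187/13456 ≈ 0.16253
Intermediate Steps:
w(U) = 2/(4 - 2*U) (w(U) = 2/(-2*U + 4) = 2/(4 - 2*U))
h(27)/((b + w(-7))**2) = 27/((-13 - 1/(-2 - 7))**2) = 27/((-13 - 1/(-9))**2) = 27/((-13 - 1*(-1/9))**2) = 27/((-13 + 1/9)**2) = 27/((-116/9)**2) = 27/(13456/81) = 27*(81/13456) = 2187/13456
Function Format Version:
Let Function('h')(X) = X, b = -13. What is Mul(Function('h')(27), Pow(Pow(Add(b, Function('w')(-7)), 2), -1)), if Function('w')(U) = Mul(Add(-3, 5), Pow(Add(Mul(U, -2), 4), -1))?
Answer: Rational(2187, 13456) ≈ 0.16253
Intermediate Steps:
Function('w')(U) = Mul(2, Pow(Add(4, Mul(-2, U)), -1)) (Function('w')(U) = Mul(2, Pow(Add(Mul(-2, U), 4), -1)) = Mul(2, Pow(Add(4, Mul(-2, U)), -1)))
Mul(Function('h')(27), Pow(Pow(Add(b, Function('w')(-7)), 2), -1)) = Mul(27, Pow(Pow(Add(-13, Mul(-1, Pow(Add(-2, -7), -1))), 2), -1)) = Mul(27, Pow(Pow(Add(-13, Mul(-1, Pow(-9, -1))), 2), -1)) = Mul(27, Pow(Pow(Add(-13, Mul(-1, Rational(-1, 9))), 2), -1)) = Mul(27, Pow(Pow(Add(-13, Rational(1, 9)), 2), -1)) = Mul(27, Pow(Pow(Rational(-116, 9), 2), -1)) = Mul(27, Pow(Rational(13456, 81), -1)) = Mul(27, Rational(81, 13456)) = Rational(2187, 13456)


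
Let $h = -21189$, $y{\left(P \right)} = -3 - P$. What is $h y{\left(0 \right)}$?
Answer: $63567$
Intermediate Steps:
$h y{\left(0 \right)} = - 21189 \left(-3 - 0\right) = - 21189 \left(-3 + 0\right) = \left(-21189\right) \left(-3\right) = 63567$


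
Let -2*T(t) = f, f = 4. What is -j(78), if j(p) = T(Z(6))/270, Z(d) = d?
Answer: 1/135 ≈ 0.0074074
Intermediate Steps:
T(t) = -2 (T(t) = -1/2*4 = -2)
j(p) = -1/135 (j(p) = -2/270 = -2*1/270 = -1/135)
-j(78) = -1*(-1/135) = 1/135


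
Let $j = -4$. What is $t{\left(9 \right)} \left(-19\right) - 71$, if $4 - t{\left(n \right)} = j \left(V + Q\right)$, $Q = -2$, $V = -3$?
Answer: $233$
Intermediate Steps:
$t{\left(n \right)} = -16$ ($t{\left(n \right)} = 4 - - 4 \left(-3 - 2\right) = 4 - \left(-4\right) \left(-5\right) = 4 - 20 = -16$)
$t{\left(9 \right)} \left(-19\right) - 71 = \left(-16\right) \left(-19\right) - 71 = 304 - 71 = 233$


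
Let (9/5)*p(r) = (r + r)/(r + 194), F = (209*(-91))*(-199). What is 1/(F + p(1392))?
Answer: 2379/9003996319 ≈ 2.6422e-7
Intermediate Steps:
F = 3784781 (F = -19019*(-199) = 3784781)
p(r) = 10*r/(9*(194 + r)) (p(r) = 5*((r + r)/(r + 194))/9 = 5*((2*r)/(194 + r))/9 = 5*(2*r/(194 + r))/9 = 10*r/(9*(194 + r)))
1/(F + p(1392)) = 1/(3784781 + (10/9)*1392/(194 + 1392)) = 1/(3784781 + (10/9)*1392/1586) = 1/(3784781 + (10/9)*1392*(1/1586)) = 1/(3784781 + 2320/2379) = 1/(9003996319/2379) = 2379/9003996319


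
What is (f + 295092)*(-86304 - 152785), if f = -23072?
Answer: -65036989780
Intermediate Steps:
(f + 295092)*(-86304 - 152785) = (-23072 + 295092)*(-86304 - 152785) = 272020*(-239089) = -65036989780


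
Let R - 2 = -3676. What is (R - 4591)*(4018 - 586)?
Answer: -28365480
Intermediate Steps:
R = -3674 (R = 2 - 3676 = -3674)
(R - 4591)*(4018 - 586) = (-3674 - 4591)*(4018 - 586) = -8265*3432 = -28365480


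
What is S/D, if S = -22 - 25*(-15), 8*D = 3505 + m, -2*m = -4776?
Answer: 2824/5893 ≈ 0.47921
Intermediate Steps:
m = 2388 (m = -½*(-4776) = 2388)
D = 5893/8 (D = (3505 + 2388)/8 = (⅛)*5893 = 5893/8 ≈ 736.63)
S = 353 (S = -22 + 375 = 353)
S/D = 353/(5893/8) = 353*(8/5893) = 2824/5893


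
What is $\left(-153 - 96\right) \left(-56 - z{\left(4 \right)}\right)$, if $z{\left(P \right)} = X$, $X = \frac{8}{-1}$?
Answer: $11952$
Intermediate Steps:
$X = -8$ ($X = 8 \left(-1\right) = -8$)
$z{\left(P \right)} = -8$
$\left(-153 - 96\right) \left(-56 - z{\left(4 \right)}\right) = \left(-153 - 96\right) \left(-56 - -8\right) = - 249 \left(-56 + 8\right) = \left(-249\right) \left(-48\right) = 11952$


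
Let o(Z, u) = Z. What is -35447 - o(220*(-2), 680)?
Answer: -35007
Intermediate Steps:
-35447 - o(220*(-2), 680) = -35447 - 220*(-2) = -35447 - 1*(-440) = -35447 + 440 = -35007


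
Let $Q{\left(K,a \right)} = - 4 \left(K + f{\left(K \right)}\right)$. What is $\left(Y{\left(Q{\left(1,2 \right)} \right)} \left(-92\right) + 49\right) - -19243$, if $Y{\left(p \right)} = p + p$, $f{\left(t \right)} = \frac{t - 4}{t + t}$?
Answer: $18924$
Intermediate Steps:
$f{\left(t \right)} = \frac{-4 + t}{2 t}$
$Q{\left(K,a \right)} = - 4 K - \frac{2 \left(-4 + K\right)}{K}$ ($Q{\left(K,a \right)} = - 4 \left(K + \frac{-4 + K}{2 K}\right) = - 4 K - \frac{2 \left(-4 + K\right)}{K}$)
$Y{\left(p \right)} = 2 p$
$\left(Y{\left(Q{\left(1,2 \right)} \right)} \left(-92\right) + 49\right) - -19243 = \left(2 \left(-2 - 4 + \frac{8}{1}\right) \left(-92\right) + 49\right) - -19243 = \left(2 \left(-2 - 4 + 8 \cdot 1\right) \left(-92\right) + 49\right) + 19243 = \left(2 \left(-2 - 4 + 8\right) \left(-92\right) + 49\right) + 19243 = \left(2 \cdot 2 \left(-92\right) + 49\right) + 19243 = \left(4 \left(-92\right) + 49\right) + 19243 = \left(-368 + 49\right) + 19243 = -319 + 19243 = 18924$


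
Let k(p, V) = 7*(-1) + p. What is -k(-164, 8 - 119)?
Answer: 171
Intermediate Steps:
k(p, V) = -7 + p
-k(-164, 8 - 119) = -(-7 - 164) = -1*(-171) = 171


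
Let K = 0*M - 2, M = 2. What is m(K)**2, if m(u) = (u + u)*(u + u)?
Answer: 256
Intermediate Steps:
K = -2 (K = 0*2 - 2 = 0 - 2 = -2)
m(u) = 4*u**2 (m(u) = (2*u)*(2*u) = 4*u**2)
m(K)**2 = (4*(-2)**2)**2 = (4*4)**2 = 16**2 = 256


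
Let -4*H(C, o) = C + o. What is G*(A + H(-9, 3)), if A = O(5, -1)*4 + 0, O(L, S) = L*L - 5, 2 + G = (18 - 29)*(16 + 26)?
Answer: -37816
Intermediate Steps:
H(C, o) = -C/4 - o/4 (H(C, o) = -(C + o)/4 = -C/4 - o/4)
G = -464 (G = -2 + (18 - 29)*(16 + 26) = -2 - 11*42 = -2 - 462 = -464)
O(L, S) = -5 + L**2 (O(L, S) = L**2 - 5 = -5 + L**2)
A = 80 (A = (-5 + 5**2)*4 + 0 = (-5 + 25)*4 + 0 = 20*4 + 0 = 80 + 0 = 80)
G*(A + H(-9, 3)) = -464*(80 + (-1/4*(-9) - 1/4*3)) = -464*(80 + (9/4 - 3/4)) = -464*(80 + 3/2) = -464*163/2 = -37816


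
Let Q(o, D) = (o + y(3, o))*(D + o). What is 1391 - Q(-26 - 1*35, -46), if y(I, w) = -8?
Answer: -5992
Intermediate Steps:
Q(o, D) = (-8 + o)*(D + o) (Q(o, D) = (o - 8)*(D + o) = (-8 + o)*(D + o))
1391 - Q(-26 - 1*35, -46) = 1391 - ((-26 - 1*35)² - 8*(-46) - 8*(-26 - 1*35) - 46*(-26 - 1*35)) = 1391 - ((-26 - 35)² + 368 - 8*(-26 - 35) - 46*(-26 - 35)) = 1391 - ((-61)² + 368 - 8*(-61) - 46*(-61)) = 1391 - (3721 + 368 + 488 + 2806) = 1391 - 1*7383 = 1391 - 7383 = -5992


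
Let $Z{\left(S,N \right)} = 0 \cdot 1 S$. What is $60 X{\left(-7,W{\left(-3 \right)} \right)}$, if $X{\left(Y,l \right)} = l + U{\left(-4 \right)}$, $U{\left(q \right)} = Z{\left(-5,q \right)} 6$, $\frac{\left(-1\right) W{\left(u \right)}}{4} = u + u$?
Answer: $1440$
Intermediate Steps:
$Z{\left(S,N \right)} = 0$ ($Z{\left(S,N \right)} = 0 S = 0$)
$W{\left(u \right)} = - 8 u$ ($W{\left(u \right)} = - 4 \left(u + u\right) = - 4 \cdot 2 u = - 8 u$)
$U{\left(q \right)} = 0$ ($U{\left(q \right)} = 0 \cdot 6 = 0$)
$X{\left(Y,l \right)} = l$ ($X{\left(Y,l \right)} = l + 0 = l$)
$60 X{\left(-7,W{\left(-3 \right)} \right)} = 60 \left(\left(-8\right) \left(-3\right)\right) = 60 \cdot 24 = 1440$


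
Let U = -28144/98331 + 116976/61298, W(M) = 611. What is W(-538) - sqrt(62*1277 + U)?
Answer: 611 - sqrt(719126038791157417316382)/3013746819 ≈ 329.62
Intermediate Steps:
U = 4888598072/3013746819 (U = -28144*1/98331 + 116976*(1/61298) = -28144/98331 + 58488/30649 = 4888598072/3013746819 ≈ 1.6221)
W(-538) - sqrt(62*1277 + U) = 611 - sqrt(62*1277 + 4888598072/3013746819) = 611 - sqrt(79174 + 4888598072/3013746819) = 611 - sqrt(238615279245578/3013746819) = 611 - sqrt(719126038791157417316382)/3013746819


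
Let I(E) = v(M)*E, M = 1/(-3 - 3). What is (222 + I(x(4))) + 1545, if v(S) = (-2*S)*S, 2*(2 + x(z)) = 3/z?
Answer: 254461/144 ≈ 1767.1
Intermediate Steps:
x(z) = -2 + 3/(2*z) (x(z) = -2 + (3/z)/2 = -2 + 3/(2*z))
M = -⅙ (M = 1/(-6) = -⅙ ≈ -0.16667)
v(S) = -2*S²
I(E) = -E/18 (I(E) = (-2*(-⅙)²)*E = (-2*1/36)*E = -E/18)
(222 + I(x(4))) + 1545 = (222 - (-2 + (3/2)/4)/18) + 1545 = (222 - (-2 + (3/2)*(¼))/18) + 1545 = (222 - (-2 + 3/8)/18) + 1545 = (222 - 1/18*(-13/8)) + 1545 = (222 + 13/144) + 1545 = 31981/144 + 1545 = 254461/144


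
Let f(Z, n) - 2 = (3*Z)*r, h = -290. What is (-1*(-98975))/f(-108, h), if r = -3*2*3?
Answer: 98975/5834 ≈ 16.965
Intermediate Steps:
r = -18 (r = -6*3 = -18)
f(Z, n) = 2 - 54*Z (f(Z, n) = 2 + (3*Z)*(-18) = 2 - 54*Z)
(-1*(-98975))/f(-108, h) = (-1*(-98975))/(2 - 54*(-108)) = 98975/(2 + 5832) = 98975/5834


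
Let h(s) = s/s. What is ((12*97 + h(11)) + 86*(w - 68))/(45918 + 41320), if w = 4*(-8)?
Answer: -7435/87238 ≈ -0.085227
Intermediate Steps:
h(s) = 1
w = -32
((12*97 + h(11)) + 86*(w - 68))/(45918 + 41320) = ((12*97 + 1) + 86*(-32 - 68))/(45918 + 41320) = ((1164 + 1) + 86*(-100))/87238 = (1165 - 8600)*(1/87238) = -7435*1/87238 = -7435/87238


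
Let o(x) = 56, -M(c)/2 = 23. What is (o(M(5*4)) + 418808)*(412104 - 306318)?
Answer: 44309947104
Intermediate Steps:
M(c) = -46 (M(c) = -2*23 = -46)
(o(M(5*4)) + 418808)*(412104 - 306318) = (56 + 418808)*(412104 - 306318) = 418864*105786 = 44309947104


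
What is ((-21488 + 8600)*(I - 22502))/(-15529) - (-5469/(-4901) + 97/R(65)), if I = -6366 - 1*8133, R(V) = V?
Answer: -11686664620946/380538145 ≈ -30711.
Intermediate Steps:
I = -14499 (I = -6366 - 8133 = -14499)
((-21488 + 8600)*(I - 22502))/(-15529) - (-5469/(-4901) + 97/R(65)) = ((-21488 + 8600)*(-14499 - 22502))/(-15529) - (-5469/(-4901) + 97/65) = -12888*(-37001)*(-1/15529) - (-5469*(-1/4901) + 97*(1/65)) = 476868888*(-1/15529) - (5469/4901 + 97/65) = -476868888/15529 - 1*63914/24505 = -476868888/15529 - 63914/24505 = -11686664620946/380538145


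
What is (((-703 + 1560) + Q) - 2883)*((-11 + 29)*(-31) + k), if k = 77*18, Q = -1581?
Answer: -2986596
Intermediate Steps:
k = 1386
(((-703 + 1560) + Q) - 2883)*((-11 + 29)*(-31) + k) = (((-703 + 1560) - 1581) - 2883)*((-11 + 29)*(-31) + 1386) = ((857 - 1581) - 2883)*(18*(-31) + 1386) = (-724 - 2883)*(-558 + 1386) = -3607*828 = -2986596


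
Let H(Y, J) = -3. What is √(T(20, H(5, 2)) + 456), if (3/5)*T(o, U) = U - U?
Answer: 2*√114 ≈ 21.354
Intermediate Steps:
T(o, U) = 0 (T(o, U) = 5*(U - U)/3 = (5/3)*0 = 0)
√(T(20, H(5, 2)) + 456) = √(0 + 456) = √456 = 2*√114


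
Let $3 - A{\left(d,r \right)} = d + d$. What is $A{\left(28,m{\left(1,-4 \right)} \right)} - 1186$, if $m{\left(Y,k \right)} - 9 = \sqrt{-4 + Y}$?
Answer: $-1239$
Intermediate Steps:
$m{\left(Y,k \right)} = 9 + \sqrt{-4 + Y}$
$A{\left(d,r \right)} = 3 - 2 d$ ($A{\left(d,r \right)} = 3 - \left(d + d\right) = 3 - 2 d$)
$A{\left(28,m{\left(1,-4 \right)} \right)} - 1186 = \left(3 - 56\right) - 1186 = -53 - 1186 = -1239$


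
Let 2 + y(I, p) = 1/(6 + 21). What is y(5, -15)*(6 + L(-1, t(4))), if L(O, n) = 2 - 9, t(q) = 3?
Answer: 53/27 ≈ 1.9630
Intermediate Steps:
y(I, p) = -53/27 (y(I, p) = -2 + 1/(6 + 21) = -2 + 1/27 = -53/27)
L(O, n) = -7
y(5, -15)*(6 + L(-1, t(4))) = -53*(6 - 7)/27 = -53/27*(-1) = 53/27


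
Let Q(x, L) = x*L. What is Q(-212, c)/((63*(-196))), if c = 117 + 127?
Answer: 12932/3087 ≈ 4.1892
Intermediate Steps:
c = 244
Q(x, L) = L*x
Q(-212, c)/((63*(-196))) = (244*(-212))/((63*(-196))) = -51728/(-12348) = -51728*(-1/12348) = 12932/3087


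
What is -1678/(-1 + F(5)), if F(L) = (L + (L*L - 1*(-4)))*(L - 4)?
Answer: -1678/33 ≈ -50.849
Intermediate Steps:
F(L) = (-4 + L)*(4 + L + L²) (F(L) = (L + (L² + 4))*(-4 + L) = (L + (4 + L²))*(-4 + L) = (4 + L + L²)*(-4 + L) = (-4 + L)*(4 + L + L²))
-1678/(-1 + F(5)) = -1678/(-1 + (-16 + 5³ - 3*5²)) = -1678/(-1 + (-16 + 125 - 3*25)) = -1678/(-1 + (-16 + 125 - 75)) = -1678/(-1 + 34) = -1678/33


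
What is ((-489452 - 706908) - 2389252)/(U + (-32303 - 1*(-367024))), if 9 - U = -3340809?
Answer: -3585612/3675539 ≈ -0.97553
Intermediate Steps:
U = 3340818 (U = 9 - 1*(-3340809) = 9 + 3340809 = 3340818)
((-489452 - 706908) - 2389252)/(U + (-32303 - 1*(-367024))) = ((-489452 - 706908) - 2389252)/(3340818 + (-32303 - 1*(-367024))) = (-1196360 - 2389252)/(3340818 + (-32303 + 367024)) = -3585612/(3340818 + 334721) = -3585612/3675539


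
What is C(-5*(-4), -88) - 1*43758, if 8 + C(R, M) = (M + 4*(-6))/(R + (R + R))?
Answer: -656518/15 ≈ -43768.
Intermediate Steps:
C(R, M) = -8 + (-24 + M)/(3*R) (C(R, M) = -8 + (M + 4*(-6))/(R + (R + R)) = -8 + (M - 24)/(R + 2*R) = -8 + (-24 + M)/((3*R)) = -8 + (-24 + M)*(1/(3*R)) = -8 + (-24 + M)/(3*R))
C(-5*(-4), -88) - 1*43758 = (-24 - 88 - (-120)*(-4))/(3*((-5*(-4)))) - 1*43758 = (1/3)*(-24 - 88 - 24*20)/20 - 43758 = (1/3)*(1/20)*(-24 - 88 - 480) - 43758 = (1/3)*(1/20)*(-592) - 43758 = -148/15 - 43758 = -656518/15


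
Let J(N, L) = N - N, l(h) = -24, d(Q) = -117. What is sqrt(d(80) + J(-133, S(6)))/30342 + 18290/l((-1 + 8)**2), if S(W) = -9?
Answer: -9145/12 + I*sqrt(13)/10114 ≈ -762.08 + 0.00035649*I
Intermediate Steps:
J(N, L) = 0
sqrt(d(80) + J(-133, S(6)))/30342 + 18290/l((-1 + 8)**2) = sqrt(-117 + 0)/30342 + 18290/(-24) = sqrt(-117)*(1/30342) + 18290*(-1/24) = (3*I*sqrt(13))*(1/30342) - 9145/12 = I*sqrt(13)/10114 - 9145/12 = -9145/12 + I*sqrt(13)/10114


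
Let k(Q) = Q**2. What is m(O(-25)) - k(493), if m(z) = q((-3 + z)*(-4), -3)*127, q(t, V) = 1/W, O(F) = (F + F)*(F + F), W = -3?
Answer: -729274/3 ≈ -2.4309e+5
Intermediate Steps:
O(F) = 4*F**2 (O(F) = (2*F)*(2*F) = 4*F**2)
q(t, V) = -1/3 (q(t, V) = 1/(-3) = -1/3)
m(z) = -127/3 (m(z) = -1/3*127 = -127/3)
m(O(-25)) - k(493) = -127/3 - 1*493**2 = -127/3 - 1*243049 = -127/3 - 243049 = -729274/3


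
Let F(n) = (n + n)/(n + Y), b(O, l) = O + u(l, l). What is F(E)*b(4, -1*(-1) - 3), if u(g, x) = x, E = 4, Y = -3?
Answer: 16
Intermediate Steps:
b(O, l) = O + l
F(n) = 2*n/(-3 + n) (F(n) = (n + n)/(n - 3) = (2*n)/(-3 + n) = 2*n/(-3 + n))
F(E)*b(4, -1*(-1) - 3) = (2*4/(-3 + 4))*(4 + (-1*(-1) - 3)) = (2*4/1)*(4 + (1 - 3)) = (2*4*1)*(4 - 2) = 8*2 = 16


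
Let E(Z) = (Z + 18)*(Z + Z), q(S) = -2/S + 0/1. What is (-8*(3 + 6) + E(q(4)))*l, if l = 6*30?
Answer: -16110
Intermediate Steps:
l = 180
q(S) = -2/S (q(S) = -2/S + 0*1 = -2/S + 0 = -2/S)
E(Z) = 2*Z*(18 + Z) (E(Z) = (18 + Z)*(2*Z) = 2*Z*(18 + Z))
(-8*(3 + 6) + E(q(4)))*l = (-8*(3 + 6) + 2*(-2/4)*(18 - 2/4))*180 = (-8*9 + 2*(-2*¼)*(18 - 2*¼))*180 = (-72 + 2*(-½)*(18 - ½))*180 = (-72 + 2*(-½)*(35/2))*180 = (-72 - 35/2)*180 = -179/2*180 = -16110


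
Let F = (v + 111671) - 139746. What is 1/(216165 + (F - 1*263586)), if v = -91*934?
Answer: -1/160490 ≈ -6.2309e-6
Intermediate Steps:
v = -84994
F = -113069 (F = (-84994 + 111671) - 139746 = 26677 - 139746 = -113069)
1/(216165 + (F - 1*263586)) = 1/(216165 + (-113069 - 1*263586)) = 1/(216165 + (-113069 - 263586)) = 1/(216165 - 376655) = 1/(-160490) = -1/160490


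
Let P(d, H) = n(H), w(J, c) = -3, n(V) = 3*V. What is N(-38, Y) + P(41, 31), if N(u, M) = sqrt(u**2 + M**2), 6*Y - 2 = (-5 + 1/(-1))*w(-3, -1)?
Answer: 93 + 2*sqrt(3274)/3 ≈ 131.15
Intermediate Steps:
P(d, H) = 3*H
Y = 10/3 (Y = 1/3 + ((-5 + 1/(-1))*(-3))/6 = 1/3 + ((-5 - 1)*(-3))/6 = 1/3 + (-6*(-3))/6 = 1/3 + (1/6)*18 = 1/3 + 3 = 10/3 ≈ 3.3333)
N(u, M) = sqrt(M**2 + u**2)
N(-38, Y) + P(41, 31) = sqrt((10/3)**2 + (-38)**2) + 3*31 = sqrt(100/9 + 1444) + 93 = sqrt(13096/9) + 93 = 2*sqrt(3274)/3 + 93 = 93 + 2*sqrt(3274)/3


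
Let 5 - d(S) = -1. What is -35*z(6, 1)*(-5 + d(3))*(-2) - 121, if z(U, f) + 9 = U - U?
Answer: -751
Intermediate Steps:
d(S) = 6 (d(S) = 5 - 1*(-1) = 5 + 1 = 6)
z(U, f) = -9 (z(U, f) = -9 + (U - U) = -9 + 0 = -9)
-35*z(6, 1)*(-5 + d(3))*(-2) - 121 = -35*(-9*(-5 + 6))*(-2) - 121 = -35*(-9*1)*(-2) - 121 = -(-315)*(-2) - 121 = -35*18 - 121 = -630 - 121 = -751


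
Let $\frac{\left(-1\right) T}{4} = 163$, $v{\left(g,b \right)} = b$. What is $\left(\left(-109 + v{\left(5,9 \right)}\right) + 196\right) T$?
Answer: $-62592$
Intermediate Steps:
$T = -652$ ($T = \left(-4\right) 163 = -652$)
$\left(\left(-109 + v{\left(5,9 \right)}\right) + 196\right) T = \left(\left(-109 + 9\right) + 196\right) \left(-652\right) = \left(-100 + 196\right) \left(-652\right) = 96 \left(-652\right) = -62592$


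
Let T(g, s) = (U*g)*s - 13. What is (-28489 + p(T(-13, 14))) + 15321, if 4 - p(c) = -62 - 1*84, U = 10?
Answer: -13018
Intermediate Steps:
T(g, s) = -13 + 10*g*s (T(g, s) = (10*g)*s - 13 = 10*g*s - 13 = -13 + 10*g*s)
p(c) = 150 (p(c) = 4 - (-62 - 1*84) = 4 - (-62 - 84) = 4 - 1*(-146) = 4 + 146 = 150)
(-28489 + p(T(-13, 14))) + 15321 = (-28489 + 150) + 15321 = -28339 + 15321 = -13018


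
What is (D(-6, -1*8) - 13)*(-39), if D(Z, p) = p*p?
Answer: -1989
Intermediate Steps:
D(Z, p) = p²
(D(-6, -1*8) - 13)*(-39) = ((-1*8)² - 13)*(-39) = ((-8)² - 13)*(-39) = (64 - 13)*(-39) = 51*(-39) = -1989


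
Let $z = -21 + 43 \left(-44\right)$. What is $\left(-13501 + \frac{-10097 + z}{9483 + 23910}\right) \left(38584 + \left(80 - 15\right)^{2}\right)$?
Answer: $- \frac{19300476306527}{33393} \approx -5.7798 \cdot 10^{8}$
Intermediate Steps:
$z = -1913$ ($z = -21 - 1892 = -1913$)
$\left(-13501 + \frac{-10097 + z}{9483 + 23910}\right) \left(38584 + \left(80 - 15\right)^{2}\right) = \left(-13501 + \frac{-10097 - 1913}{9483 + 23910}\right) \left(38584 + \left(80 - 15\right)^{2}\right) = \left(-13501 - \frac{12010}{33393}\right) \left(38584 + 65^{2}\right) = \left(-13501 - \frac{12010}{33393}\right) \left(38584 + 4225\right) = \left(-13501 - \frac{12010}{33393}\right) 42809 = \left(- \frac{450850903}{33393}\right) 42809 = - \frac{19300476306527}{33393}$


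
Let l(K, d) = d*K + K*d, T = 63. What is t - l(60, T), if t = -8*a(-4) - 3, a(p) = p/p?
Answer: -7571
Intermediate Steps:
a(p) = 1
l(K, d) = 2*K*d (l(K, d) = K*d + K*d = 2*K*d)
t = -11 (t = -8*1 - 3 = -8 - 3 = -11)
t - l(60, T) = -11 - 2*60*63 = -11 - 1*7560 = -11 - 7560 = -7571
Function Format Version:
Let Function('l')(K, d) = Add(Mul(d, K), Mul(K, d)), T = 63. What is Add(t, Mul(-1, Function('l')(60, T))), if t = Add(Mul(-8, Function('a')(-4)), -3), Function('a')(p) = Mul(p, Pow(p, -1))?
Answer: -7571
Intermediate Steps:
Function('a')(p) = 1
Function('l')(K, d) = Mul(2, K, d) (Function('l')(K, d) = Add(Mul(K, d), Mul(K, d)) = Mul(2, K, d))
t = -11 (t = Add(Mul(-8, 1), -3) = Add(-8, -3) = -11)
Add(t, Mul(-1, Function('l')(60, T))) = Add(-11, Mul(-1, Mul(2, 60, 63))) = Add(-11, Mul(-1, 7560)) = Add(-11, -7560) = -7571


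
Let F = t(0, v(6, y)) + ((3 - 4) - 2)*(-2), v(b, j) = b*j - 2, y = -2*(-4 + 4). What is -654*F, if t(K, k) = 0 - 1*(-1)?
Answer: -4578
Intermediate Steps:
y = 0 (y = -2*0 = 0)
v(b, j) = -2 + b*j
t(K, k) = 1 (t(K, k) = 0 + 1 = 1)
F = 7 (F = 1 + ((3 - 4) - 2)*(-2) = 1 + (-1 - 2)*(-2) = 1 - 3*(-2) = 1 + 6 = 7)
-654*F = -654*7 = -4578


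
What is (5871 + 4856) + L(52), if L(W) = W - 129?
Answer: 10650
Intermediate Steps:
L(W) = -129 + W
(5871 + 4856) + L(52) = (5871 + 4856) + (-129 + 52) = 10727 - 77 = 10650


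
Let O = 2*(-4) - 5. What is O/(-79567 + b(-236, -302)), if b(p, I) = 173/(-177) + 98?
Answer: 2301/14066186 ≈ 0.00016358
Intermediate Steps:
b(p, I) = 17173/177 (b(p, I) = 173*(-1/177) + 98 = -173/177 + 98 = 17173/177)
O = -13 (O = -8 - 5 = -13)
O/(-79567 + b(-236, -302)) = -13/(-79567 + 17173/177) = -13/(-14066186/177) = -13*(-177/14066186) = 2301/14066186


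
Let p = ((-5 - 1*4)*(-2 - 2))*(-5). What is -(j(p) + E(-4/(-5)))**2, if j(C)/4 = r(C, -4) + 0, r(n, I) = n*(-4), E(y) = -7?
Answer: -8254129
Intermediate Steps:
r(n, I) = -4*n
p = -180 (p = ((-5 - 4)*(-4))*(-5) = -9*(-4)*(-5) = 36*(-5) = -180)
j(C) = -16*C (j(C) = 4*(-4*C + 0) = 4*(-4*C) = -16*C)
-(j(p) + E(-4/(-5)))**2 = -(-16*(-180) - 7)**2 = -(2880 - 7)**2 = -1*2873**2 = -1*8254129 = -8254129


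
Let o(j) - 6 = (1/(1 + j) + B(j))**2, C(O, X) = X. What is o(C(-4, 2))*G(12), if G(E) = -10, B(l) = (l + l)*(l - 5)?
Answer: -12790/9 ≈ -1421.1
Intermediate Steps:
B(l) = 2*l*(-5 + l) (B(l) = (2*l)*(-5 + l) = 2*l*(-5 + l))
o(j) = 6 + (1/(1 + j) + 2*j*(-5 + j))**2
o(C(-4, 2))*G(12) = (6 + (1 - 10*2 - 8*2**2 + 2*2**3)**2/(1 + 2)**2)*(-10) = (6 + (1 - 20 - 8*4 + 2*8)**2/3**2)*(-10) = (6 + (1 - 20 - 32 + 16)**2/9)*(-10) = (6 + (1/9)*(-35)**2)*(-10) = (6 + (1/9)*1225)*(-10) = (6 + 1225/9)*(-10) = (1279/9)*(-10) = -12790/9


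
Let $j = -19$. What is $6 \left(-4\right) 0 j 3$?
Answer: $0$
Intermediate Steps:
$6 \left(-4\right) 0 j 3 = 6 \left(-4\right) 0 \left(-19\right) 3 = \left(-24\right) 0 \left(-19\right) 3 = 0 \left(-19\right) 3 = 0 \cdot 3 = 0$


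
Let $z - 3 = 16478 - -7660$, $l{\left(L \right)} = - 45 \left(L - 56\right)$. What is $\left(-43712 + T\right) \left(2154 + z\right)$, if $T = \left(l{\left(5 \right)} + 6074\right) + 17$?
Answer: $-928897170$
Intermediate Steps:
$l{\left(L \right)} = 2520 - 45 L$ ($l{\left(L \right)} = - 45 \left(-56 + L\right) = 2520 - 45 L$)
$z = 24141$ ($z = 3 + \left(16478 - -7660\right) = 3 + \left(16478 + 7660\right) = 3 + 24138 = 24141$)
$T = 8386$ ($T = \left(\left(2520 - 225\right) + 6074\right) + 17 = \left(2295 + 6074\right) + 17 = 8369 + 17 = 8386$)
$\left(-43712 + T\right) \left(2154 + z\right) = \left(-43712 + 8386\right) \left(2154 + 24141\right) = \left(-35326\right) 26295 = -928897170$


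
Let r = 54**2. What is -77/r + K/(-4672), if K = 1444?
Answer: -285653/851472 ≈ -0.33548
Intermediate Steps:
r = 2916
-77/r + K/(-4672) = -77/2916 + 1444/(-4672) = -77*1/2916 + 1444*(-1/4672) = -77/2916 - 361/1168 = -285653/851472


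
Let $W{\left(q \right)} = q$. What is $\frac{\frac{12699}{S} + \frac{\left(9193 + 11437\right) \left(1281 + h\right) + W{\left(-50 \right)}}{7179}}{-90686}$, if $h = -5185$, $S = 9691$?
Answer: $\frac{780417806749}{6309178188654} \approx 0.1237$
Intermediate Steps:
$\frac{\frac{12699}{S} + \frac{\left(9193 + 11437\right) \left(1281 + h\right) + W{\left(-50 \right)}}{7179}}{-90686} = \frac{\frac{12699}{9691} + \frac{\left(9193 + 11437\right) \left(1281 - 5185\right) - 50}{7179}}{-90686} = \left(12699 \cdot \frac{1}{9691} + \left(20630 \left(-3904\right) - 50\right) \frac{1}{7179}\right) \left(- \frac{1}{90686}\right) = \left(\frac{12699}{9691} + \left(-80539520 - 50\right) \frac{1}{7179}\right) \left(- \frac{1}{90686}\right) = \left(\frac{12699}{9691} - \frac{80539570}{7179}\right) \left(- \frac{1}{90686}\right) = \left(- \frac{780417806749}{69571689}\right) \left(- \frac{1}{90686}\right) = \frac{780417806749}{6309178188654}$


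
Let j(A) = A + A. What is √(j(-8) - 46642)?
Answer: I*√46658 ≈ 216.0*I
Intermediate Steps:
j(A) = 2*A
√(j(-8) - 46642) = √(2*(-8) - 46642) = √(-16 - 46642) = √(-46658) = I*√46658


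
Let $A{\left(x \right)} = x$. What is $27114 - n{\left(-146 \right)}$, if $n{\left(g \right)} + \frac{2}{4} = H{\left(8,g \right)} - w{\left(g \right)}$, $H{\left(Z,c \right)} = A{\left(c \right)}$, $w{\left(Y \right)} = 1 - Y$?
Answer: $\frac{54815}{2} \approx 27408.0$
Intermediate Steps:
$H{\left(Z,c \right)} = c$
$n{\left(g \right)} = - \frac{3}{2} + 2 g$ ($n{\left(g \right)} = - \frac{1}{2} + \left(g - \left(1 - g\right)\right) = - \frac{1}{2} + \left(g + \left(-1 + g\right)\right) = - \frac{1}{2} + \left(-1 + 2 g\right) = - \frac{3}{2} + 2 g$)
$27114 - n{\left(-146 \right)} = 27114 - \left(- \frac{3}{2} + 2 \left(-146\right)\right) = 27114 - \left(- \frac{3}{2} - 292\right) = 27114 - - \frac{587}{2} = 27114 + \frac{587}{2} = \frac{54815}{2}$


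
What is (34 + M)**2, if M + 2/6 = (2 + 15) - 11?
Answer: 14161/9 ≈ 1573.4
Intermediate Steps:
M = 17/3 (M = -1/3 + ((2 + 15) - 11) = -1/3 + (17 - 11) = -1/3 + 6 = 17/3 ≈ 5.6667)
(34 + M)**2 = (34 + 17/3)**2 = (119/3)**2 = 14161/9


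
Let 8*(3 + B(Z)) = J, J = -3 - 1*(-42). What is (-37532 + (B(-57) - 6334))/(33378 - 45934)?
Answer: 350913/100448 ≈ 3.4935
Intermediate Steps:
J = 39 (J = -3 + 42 = 39)
B(Z) = 15/8 (B(Z) = -3 + (1/8)*39 = -3 + 39/8 = 15/8)
(-37532 + (B(-57) - 6334))/(33378 - 45934) = (-37532 + (15/8 - 6334))/(33378 - 45934) = (-37532 - 50657/8)/(-12556) = -350913/8*(-1/12556) = 350913/100448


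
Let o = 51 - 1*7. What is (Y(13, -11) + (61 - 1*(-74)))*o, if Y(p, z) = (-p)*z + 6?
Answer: 12496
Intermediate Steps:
o = 44 (o = 51 - 7 = 44)
Y(p, z) = 6 - p*z (Y(p, z) = -p*z + 6 = 6 - p*z)
(Y(13, -11) + (61 - 1*(-74)))*o = ((6 - 1*13*(-11)) + (61 - 1*(-74)))*44 = ((6 + 143) + (61 + 74))*44 = (149 + 135)*44 = 284*44 = 12496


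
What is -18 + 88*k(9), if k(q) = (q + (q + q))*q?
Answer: 21366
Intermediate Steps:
k(q) = 3*q² (k(q) = (q + 2*q)*q = (3*q)*q = 3*q²)
-18 + 88*k(9) = -18 + 88*(3*9²) = -18 + 88*(3*81) = -18 + 88*243 = -18 + 21384 = 21366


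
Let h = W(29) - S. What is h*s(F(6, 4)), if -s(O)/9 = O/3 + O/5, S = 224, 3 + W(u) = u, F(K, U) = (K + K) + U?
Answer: 76032/5 ≈ 15206.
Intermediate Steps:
F(K, U) = U + 2*K (F(K, U) = 2*K + U = U + 2*K)
W(u) = -3 + u
s(O) = -24*O/5 (s(O) = -9*(O/3 + O/5) = -24*O/5)
h = -198 (h = (-3 + 29) - 1*224 = 26 - 224 = -198)
h*s(F(6, 4)) = -(-4752)*(4 + 2*6)/5 = -(-4752)*(4 + 12)/5 = -(-4752)*16/5 = -198*(-384/5) = 76032/5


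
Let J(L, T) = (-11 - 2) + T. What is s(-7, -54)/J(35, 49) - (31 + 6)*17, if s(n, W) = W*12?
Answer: -647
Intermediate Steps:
J(L, T) = -13 + T
s(n, W) = 12*W
s(-7, -54)/J(35, 49) - (31 + 6)*17 = (12*(-54))/(-13 + 49) - (31 + 6)*17 = -648/36 - 37*17 = -648*1/36 - 1*629 = -18 - 629 = -647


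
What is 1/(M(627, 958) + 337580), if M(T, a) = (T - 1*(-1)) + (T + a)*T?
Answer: 1/1332003 ≈ 7.5075e-7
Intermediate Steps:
M(T, a) = 1 + T + T*(T + a) (M(T, a) = (T + 1) + T*(T + a) = (1 + T) + T*(T + a) = 1 + T + T*(T + a))
1/(M(627, 958) + 337580) = 1/((1 + 627 + 627**2 + 627*958) + 337580) = 1/((1 + 627 + 393129 + 600666) + 337580) = 1/(994423 + 337580) = 1/1332003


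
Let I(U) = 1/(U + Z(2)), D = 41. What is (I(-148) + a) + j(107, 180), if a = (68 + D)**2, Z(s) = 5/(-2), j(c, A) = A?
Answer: 3630359/301 ≈ 12061.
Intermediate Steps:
Z(s) = -5/2 (Z(s) = 5*(-1/2) = -5/2)
I(U) = 1/(-5/2 + U) (I(U) = 1/(U - 5/2) = 1/(-5/2 + U))
a = 11881 (a = (68 + 41)**2 = 109**2 = 11881)
(I(-148) + a) + j(107, 180) = (2/(-5 + 2*(-148)) + 11881) + 180 = (2/(-5 - 296) + 11881) + 180 = (2/(-301) + 11881) + 180 = (2*(-1/301) + 11881) + 180 = (-2/301 + 11881) + 180 = 3576179/301 + 180 = 3630359/301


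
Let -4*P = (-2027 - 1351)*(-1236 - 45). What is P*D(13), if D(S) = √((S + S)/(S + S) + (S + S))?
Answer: -6490827*√3/2 ≈ -5.6212e+6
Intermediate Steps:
P = -2163609/2 (P = -(-2027 - 1351)*(-1236 - 45)/4 = -(-1689)*(-1281)/2 = -¼*4327218 = -2163609/2 ≈ -1.0818e+6)
D(S) = √(1 + 2*S) (D(S) = √((2*S)/((2*S)) + 2*S) = √((2*S)*(1/(2*S)) + 2*S) = √(1 + 2*S))
P*D(13) = -2163609*√(1 + 2*13)/2 = -2163609*√(1 + 26)/2 = -6490827*√3/2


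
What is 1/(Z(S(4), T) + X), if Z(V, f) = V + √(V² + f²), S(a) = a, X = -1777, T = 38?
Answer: -1773/3142069 - 2*√365/3142069 ≈ -0.00057644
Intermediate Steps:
1/(Z(S(4), T) + X) = 1/((4 + √(4² + 38²)) - 1777) = 1/((4 + √(16 + 1444)) - 1777) = 1/((4 + √1460) - 1777) = 1/((4 + 2*√365) - 1777) = 1/(-1773 + 2*√365)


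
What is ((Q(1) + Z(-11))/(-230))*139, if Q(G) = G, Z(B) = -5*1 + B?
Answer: 417/46 ≈ 9.0652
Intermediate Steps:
Z(B) = -5 + B
((Q(1) + Z(-11))/(-230))*139 = ((1 + (-5 - 11))/(-230))*139 = ((1 - 16)*(-1/230))*139 = -15*(-1/230)*139 = (3/46)*139 = 417/46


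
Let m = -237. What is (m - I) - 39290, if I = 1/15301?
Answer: -604802628/15301 ≈ -39527.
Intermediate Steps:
I = 1/15301 ≈ 6.5355e-5
(m - I) - 39290 = (-237 - 1*1/15301) - 39290 = (-237 - 1/15301) - 39290 = -3626338/15301 - 39290 = -604802628/15301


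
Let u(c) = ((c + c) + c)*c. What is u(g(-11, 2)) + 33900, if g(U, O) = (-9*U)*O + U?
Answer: 138807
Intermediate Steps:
g(U, O) = U - 9*O*U (g(U, O) = -9*O*U + U = U - 9*O*U)
u(c) = 3*c**2 (u(c) = (2*c + c)*c = (3*c)*c = 3*c**2)
u(g(-11, 2)) + 33900 = 3*(-11*(1 - 9*2))**2 + 33900 = 3*(-11*(1 - 18))**2 + 33900 = 3*(-11*(-17))**2 + 33900 = 3*187**2 + 33900 = 3*34969 + 33900 = 104907 + 33900 = 138807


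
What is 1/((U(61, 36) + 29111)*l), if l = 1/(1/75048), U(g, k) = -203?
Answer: 1/2169487584 ≈ 4.6094e-10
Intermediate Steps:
l = 75048 (l = 1/(1/75048) = 75048)
1/((U(61, 36) + 29111)*l) = 1/((-203 + 29111)*75048) = (1/75048)/28908 = (1/28908)*(1/75048) = 1/2169487584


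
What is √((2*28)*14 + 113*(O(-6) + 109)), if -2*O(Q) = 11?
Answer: √49918/2 ≈ 111.71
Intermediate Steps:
O(Q) = -11/2 (O(Q) = -½*11 = -11/2)
√((2*28)*14 + 113*(O(-6) + 109)) = √((2*28)*14 + 113*(-11/2 + 109)) = √(56*14 + 113*(207/2)) = √(784 + 23391/2) = √(24959/2) = √49918/2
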